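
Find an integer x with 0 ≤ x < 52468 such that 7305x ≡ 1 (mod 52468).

gcd(52468, 7305) = 1  (52468 = 7×7305 + 1333, 7305 = 5×1333 + 640, 1333 = 2×640 + 53, 640 = 12×53 + 4, 53 = 13×4 + 1, 4 = 4×1).
Back-substituting, 7305×(-12871) + 52468×(1792) = 1.
So 7305×-12871 ≡ 1 (mod 52468), and -12871 mod 52468 = 39597.

39597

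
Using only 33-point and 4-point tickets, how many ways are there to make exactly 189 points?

Need nonnegative integers with 33j + 4k = 189.
gcd(33, 4) = 1, and 33·(1) + 4·(-8) = 1.
So (j₀, k₀) = (189, -1512); general j = 189 + 4t, k = -1512 - 33t.
j ≥ 0 ⇒ t ≥ -47; k ≥ 0 ⇒ t ≤ -46. That's 2 values of t.

2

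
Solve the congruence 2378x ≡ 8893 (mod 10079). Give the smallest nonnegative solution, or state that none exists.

1466

gcd(10079, 2378) = 1  (10079 = 4×2378 + 567, 2378 = 4×567 + 110, 567 = 5×110 + 17, 110 = 6×17 + 8, 17 = 2×8 + 1, 8 = 8×1).
1 divides 8893, so solutions exist.
Back-substituting, 2378×(-1191) + 10079×(281) = 1.
So 2378×(-1191) ≡ 1 (mod 10079); multiply by 8893: x ≡ -10591563 (mod 10079).
Smallest nonnegative: x = -10591563 mod 10079 = 1466.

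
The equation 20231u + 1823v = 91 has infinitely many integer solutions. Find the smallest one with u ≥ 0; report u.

318

gcd(20231, 1823) = 1  (20231 = 11·1823 + 178, 1823 = 10·178 + 43, 178 = 4·43 + 6, 43 = 7·6 + 1, 6 = 6·1).
1 divides 91, so solutions exist.
Back-substituting, 20231·(-297) + 1823·(3296) = 1.
Scale by 91/1 = 91: (u₀, v₀) = (-27027, 299936).
General solution: u = -27027 + 1823t, v = 299936 - 20231t for integer t.
u ≥ 0: smallest is -27027 mod 1823 = 318 (at t = 15), with v = -3529.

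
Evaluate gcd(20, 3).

1

gcd(20, 3):
  20 = 6×3 + 2
  3 = 1×2 + 1
  2 = 2×1
so gcd(20, 3) = 1.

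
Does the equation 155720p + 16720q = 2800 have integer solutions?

yes

gcd(155720, 16720) = 40  (155720 = 9*16720 + 5240, 16720 = 3*5240 + 1000, 5240 = 5*1000 + 240, 1000 = 4*240 + 40, 240 = 6*40).
40 divides 2800, so integer solutions exist.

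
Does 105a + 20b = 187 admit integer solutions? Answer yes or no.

gcd(105, 20) = 5  (105 = 5·20 + 5, 20 = 4·5).
5 does not divide 187 (remainder 2), so no integer solutions.

no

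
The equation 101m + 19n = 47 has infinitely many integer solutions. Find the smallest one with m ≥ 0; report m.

11

gcd(101, 19):
  101 = 5·19 + 6
  19 = 3·6 + 1
  6 = 6·1
so gcd(101, 19) = 1.
1 divides 47, so solutions exist.
Back-substitute for Bézout coefficients:
  1 = 19 - 3·6
  ... = 101·(-3) + 19·(16)
Scale by 47/1 = 47: (m₀, n₀) = (-141, 752).
General solution: m = -141 + 19t, n = 752 - 101t for integer t.
m ≥ 0: smallest is -141 mod 19 = 11 (at t = 8), with n = -56.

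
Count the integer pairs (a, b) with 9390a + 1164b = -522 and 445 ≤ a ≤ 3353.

15

gcd(9390, 1164) = 6  (9390 = 8·1164 + 78, 1164 = 14·78 + 72, 78 = 1·72 + 6, 72 = 12·6).
Back-substituting, 9390·(15) + 1164·(-121) = 6.
Scale by -87: particular solution (-1305, 10527); reduce a mod 194: (53, -428).
General solution: a = 53 + 194t, b = -428 - 1565t for integer t.
445 ≤ 53 + 194t ≤ 3353 gives t ∈ [3, 17], which is 15 values.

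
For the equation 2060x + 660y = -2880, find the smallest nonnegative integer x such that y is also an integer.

30

gcd(2060, 660):
  2060 = 3·660 + 80
  660 = 8·80 + 20
  80 = 4·20
so gcd(2060, 660) = 20.
20 divides -2880, so solutions exist.
Back-substitute for Bézout coefficients:
  20 = 660 - 8·80
  ... = 2060·(-8) + 660·(25)
Scale by -2880/20 = -144: (x₀, y₀) = (1152, -3600).
General solution: x = 1152 + 33t, y = -3600 - 103t for integer t.
x ≥ 0: smallest is 1152 mod 33 = 30 (at t = -34), with y = -98.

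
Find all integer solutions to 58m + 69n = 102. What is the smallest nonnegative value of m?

66

gcd(69, 58) = 1  (69 = 1*58 + 11, 58 = 5*11 + 3, 11 = 3*3 + 2, 3 = 1*2 + 1, 2 = 2*1).
1 divides 102, so solutions exist.
Back-substituting, 58*(25) + 69*(-21) = 1.
Scale by 102/1 = 102: (m₀, n₀) = (2550, -2142).
General solution: m = 2550 + 69t, n = -2142 - 58t for integer t.
m ≥ 0: smallest is 2550 mod 69 = 66 (at t = -36), with n = -54.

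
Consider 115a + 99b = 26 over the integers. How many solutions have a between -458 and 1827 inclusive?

23

gcd(115, 99) = 1  (115 = 1·99 + 16, 99 = 6·16 + 3, 16 = 5·3 + 1, 3 = 3·1).
Back-substituting, 115·(31) + 99·(-36) = 1.
Scale by 26: particular solution (806, -936); reduce a mod 99: (14, -16).
General solution: a = 14 + 99t, b = -16 - 115t for integer t.
-458 ≤ 14 + 99t ≤ 1827 gives t ∈ [-4, 18], which is 23 values.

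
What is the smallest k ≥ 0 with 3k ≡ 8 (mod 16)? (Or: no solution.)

8

gcd(16, 3) = 1  (16 = 5·3 + 1, 3 = 3·1).
1 divides 8, so solutions exist.
Back-substituting, 3·(-5) + 16·(1) = 1.
So 3·(-5) ≡ 1 (mod 16); multiply by 8: k ≡ -40 (mod 16).
Smallest nonnegative: k = -40 mod 16 = 8.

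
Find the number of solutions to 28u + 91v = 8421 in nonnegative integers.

gcd(91, 28):
  91 = 3×28 + 7
  28 = 4×7
so gcd(91, 28) = 7.
Back-substitute for Bézout coefficients:
  7 = 91 - 3×28
  ... = 28×(-3) + 91×(1)
Scale by 1203: one solution is (-3609, 1203). Reduce u mod 13: (5, 91).
General: u = 5 + 13t, v = 91 - 4t.
u ≥ 0 ⇒ t ≥ 0; v ≥ 0 ⇒ t ≤ 22. So t ∈ [0, 22]: 23 solutions.

23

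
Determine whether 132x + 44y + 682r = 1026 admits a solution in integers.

gcd(132, 44) = 44  (132 = 3·44).
gcd(44, 682) = 22.
22 does not divide 1026 (remainder 14), so no integer solutions.

no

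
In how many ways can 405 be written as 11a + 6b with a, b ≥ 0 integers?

6

gcd(11, 6) = 1  (11 = 1·6 + 5, 6 = 1·5 + 1, 5 = 5·1).
Back-substituting, 11·(-1) + 6·(2) = 1.
Scale by 405: one solution is (-405, 810). Reduce a mod 6: (3, 62).
General: a = 3 + 6t, b = 62 - 11t.
a ≥ 0 ⇒ t ≥ 0; b ≥ 0 ⇒ t ≤ 5. So t ∈ [0, 5]: 6 solutions.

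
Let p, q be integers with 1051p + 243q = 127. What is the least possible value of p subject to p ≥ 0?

220

gcd(1051, 243):
  1051 = 4·243 + 79
  243 = 3·79 + 6
  79 = 13·6 + 1
  6 = 6·1
so gcd(1051, 243) = 1.
1 divides 127, so solutions exist.
Back-substitute for Bézout coefficients:
  1 = 79 - 13·6
  ... = 1051·(40) + 243·(-173)
Scale by 127/1 = 127: (p₀, q₀) = (5080, -21971).
General solution: p = 5080 + 243t, q = -21971 - 1051t for integer t.
p ≥ 0: smallest is 5080 mod 243 = 220 (at t = -20), with q = -951.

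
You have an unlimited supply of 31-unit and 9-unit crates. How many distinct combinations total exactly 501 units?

Need nonnegative integers with 31j + 9k = 501.
gcd(31, 9) = 1, and 31·(-2) + 9·(7) = 1.
So (j₀, k₀) = (-1002, 3507); general j = -1002 + 9t, k = 3507 - 31t.
j ≥ 0 ⇒ t ≥ 112; k ≥ 0 ⇒ t ≤ 113. That's 2 values of t.

2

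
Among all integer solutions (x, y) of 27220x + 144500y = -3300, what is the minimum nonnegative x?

gcd(144500, 27220) = 20.
20 divides -3300, so solutions exist.
By Bézout, 27220·(-1359) + 144500·(256) = 20.
Scale by -3300/20 = -165: (x₀, y₀) = (224235, -42240).
General solution: x = 224235 + 7225t, y = -42240 - 1361t for integer t.
x ≥ 0: smallest is 224235 mod 7225 = 260 (at t = -31), with y = -49.

260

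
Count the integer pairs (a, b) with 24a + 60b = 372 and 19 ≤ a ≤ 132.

gcd(60, 24) = 12.
By Bézout, 24×(-2) + 60×(1) = 12.
Particular solution: (3, 5).
General solution: a = 3 + 5t, b = 5 - 2t for integer t.
19 ≤ 3 + 5t ≤ 132 gives t ∈ [4, 25], which is 22 values.

22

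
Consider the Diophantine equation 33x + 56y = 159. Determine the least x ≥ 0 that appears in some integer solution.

15

gcd(56, 33):
  56 = 1·33 + 23
  33 = 1·23 + 10
  23 = 2·10 + 3
  10 = 3·3 + 1
  3 = 3·1
so gcd(56, 33) = 1.
1 divides 159, so solutions exist.
Back-substitute for Bézout coefficients:
  1 = 10 - 3·3
  ... = 33·(17) + 56·(-10)
Scale by 159/1 = 159: (x₀, y₀) = (2703, -1590).
General solution: x = 2703 + 56t, y = -1590 - 33t for integer t.
x ≥ 0: smallest is 2703 mod 56 = 15 (at t = -48), with y = -6.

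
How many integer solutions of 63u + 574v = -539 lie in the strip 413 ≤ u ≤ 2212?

22

gcd(574, 63) = 7.
By Bézout, 63×(-9) + 574×(1) = 7.
Particular solution: (37, -5).
General solution: u = 37 + 82t, v = -5 - 9t for integer t.
413 ≤ 37 + 82t ≤ 2212 gives t ∈ [5, 26], which is 22 values.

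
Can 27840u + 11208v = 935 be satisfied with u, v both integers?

no

gcd(27840, 11208) = 24  (27840 = 2*11208 + 5424, 11208 = 2*5424 + 360, 5424 = 15*360 + 24, 360 = 15*24).
24 does not divide 935 (remainder 23), so no integer solutions.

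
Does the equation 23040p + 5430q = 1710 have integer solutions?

gcd(23040, 5430):
  23040 = 4×5430 + 1320
  5430 = 4×1320 + 150
  1320 = 8×150 + 120
  150 = 1×120 + 30
  120 = 4×30
so gcd(23040, 5430) = 30.
30 divides 1710, so integer solutions exist.

yes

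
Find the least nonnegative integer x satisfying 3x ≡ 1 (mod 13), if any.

gcd(13, 3):
  13 = 4×3 + 1
  3 = 3×1
so gcd(13, 3) = 1.
1 divides 1, so solutions exist.
Back-substitute for Bézout coefficients:
  1 = 13 - 4×3
  ... = 3×(-4) + 13×(1)
So 3×(-4) ≡ 1 (mod 13); multiply by 1: x ≡ -4 (mod 13).
Smallest nonnegative: x = -4 mod 13 = 9.

9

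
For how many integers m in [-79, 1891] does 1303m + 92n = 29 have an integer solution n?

22

gcd(1303, 92) = 1  (1303 = 14×92 + 15, 92 = 6×15 + 2, 15 = 7×2 + 1, 2 = 2×1).
Back-substituting, 1303×(43) + 92×(-609) = 1.
Scale by 29: particular solution (1247, -17661); reduce m mod 92: (51, -722).
General solution: m = 51 + 92t, n = -722 - 1303t for integer t.
-79 ≤ 51 + 92t ≤ 1891 gives t ∈ [-1, 20], which is 22 values.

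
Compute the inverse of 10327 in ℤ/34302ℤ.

gcd(34302, 10327) = 1.
By Bézout, 10327×(-8387) + 34302×(2525) = 1.
So 10327×-8387 ≡ 1 (mod 34302), and -8387 mod 34302 = 25915.

25915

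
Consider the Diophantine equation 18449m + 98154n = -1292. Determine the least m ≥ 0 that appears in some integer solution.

3506

gcd(98154, 18449) = 19.
19 divides -1292, so solutions exist.
By Bézout, 18449×(-1495) + 98154×(281) = 19.
Scale by -1292/19 = -68: (m₀, n₀) = (101660, -19108).
General solution: m = 101660 + 5166t, n = -19108 - 971t for integer t.
m ≥ 0: smallest is 101660 mod 5166 = 3506 (at t = -19), with n = -659.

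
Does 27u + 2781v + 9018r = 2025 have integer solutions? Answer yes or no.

yes

gcd(2781, 27):
  2781 = 103×27
so gcd(2781, 27) = 27.
gcd(27, 9018) = 27.
27 divides 2025, so integer solutions exist.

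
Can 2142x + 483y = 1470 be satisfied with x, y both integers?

gcd(2142, 483) = 21  (2142 = 4×483 + 210, 483 = 2×210 + 63, 210 = 3×63 + 21, 63 = 3×21).
21 divides 1470, so integer solutions exist.

yes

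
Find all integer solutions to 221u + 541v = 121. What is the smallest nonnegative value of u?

238

gcd(541, 221) = 1.
1 divides 121, so solutions exist.
By Bézout, 221·(-235) + 541·(96) = 1.
Scale by 121/1 = 121: (u₀, v₀) = (-28435, 11616).
General solution: u = -28435 + 541t, v = 11616 - 221t for integer t.
u ≥ 0: smallest is -28435 mod 541 = 238 (at t = 53), with v = -97.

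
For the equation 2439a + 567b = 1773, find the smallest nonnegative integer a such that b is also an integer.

gcd(2439, 567) = 9  (2439 = 4·567 + 171, 567 = 3·171 + 54, 171 = 3·54 + 9, 54 = 6·9).
9 divides 1773, so solutions exist.
Back-substituting, 2439·(10) + 567·(-43) = 9.
Scale by 1773/9 = 197: (a₀, b₀) = (1970, -8471).
General solution: a = 1970 + 63t, b = -8471 - 271t for integer t.
a ≥ 0: smallest is 1970 mod 63 = 17 (at t = -31), with b = -70.

17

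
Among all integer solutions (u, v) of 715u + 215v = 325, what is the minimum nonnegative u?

gcd(715, 215) = 5  (715 = 3·215 + 70, 215 = 3·70 + 5, 70 = 14·5).
5 divides 325, so solutions exist.
Back-substituting, 715·(-3) + 215·(10) = 5.
Scale by 325/5 = 65: (u₀, v₀) = (-195, 650).
General solution: u = -195 + 43t, v = 650 - 143t for integer t.
u ≥ 0: smallest is -195 mod 43 = 20 (at t = 5), with v = -65.

20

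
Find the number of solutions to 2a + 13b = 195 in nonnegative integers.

8

gcd(13, 2) = 1  (13 = 6·2 + 1, 2 = 2·1).
Back-substituting, 2·(-6) + 13·(1) = 1.
Scale by 195: one solution is (-1170, 195). Reduce a mod 13: (0, 15).
General: a = 0 + 13t, b = 15 - 2t.
a ≥ 0 ⇒ t ≥ 0; b ≥ 0 ⇒ t ≤ 7. So t ∈ [0, 7]: 8 solutions.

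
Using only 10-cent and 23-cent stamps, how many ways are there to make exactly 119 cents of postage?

Need nonnegative integers with 10j + 23k = 119.
gcd(10, 23) = 1, and 10·(7) + 23·(-3) = 1.
So (j₀, k₀) = (833, -357); general j = 833 + 23t, k = -357 - 10t.
j ≥ 0 ⇒ t ≥ -36; k ≥ 0 ⇒ t ≤ -36. That's 1 value of t.

1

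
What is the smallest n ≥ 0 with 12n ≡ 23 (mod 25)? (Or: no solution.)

4

gcd(25, 12):
  25 = 2*12 + 1
  12 = 12*1
so gcd(25, 12) = 1.
1 divides 23, so solutions exist.
Back-substitute for Bézout coefficients:
  1 = 25 - 2*12
  ... = 12*(-2) + 25*(1)
So 12*(-2) ≡ 1 (mod 25); multiply by 23: n ≡ -46 (mod 25).
Smallest nonnegative: n = -46 mod 25 = 4.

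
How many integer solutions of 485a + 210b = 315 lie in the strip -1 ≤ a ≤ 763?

18

gcd(485, 210) = 5.
By Bézout, 485·(13) + 210·(-30) = 5.
Particular solution: (21, -47).
General solution: a = 21 + 42t, b = -47 - 97t for integer t.
-1 ≤ 21 + 42t ≤ 763 gives t ∈ [0, 17], which is 18 values.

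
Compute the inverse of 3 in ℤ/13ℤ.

gcd(13, 3):
  13 = 4*3 + 1
  3 = 3*1
so gcd(13, 3) = 1.
Back-substitute for Bézout coefficients:
  1 = 13 - 4*3
  ... = 3*(-4) + 13*(1)
So 3*-4 ≡ 1 (mod 13), and -4 mod 13 = 9.

9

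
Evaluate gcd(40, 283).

gcd(283, 40):
  283 = 7·40 + 3
  40 = 13·3 + 1
  3 = 3·1
so gcd(283, 40) = 1.

1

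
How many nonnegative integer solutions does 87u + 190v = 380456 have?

23

gcd(190, 87) = 1.
By Bézout, 87·(83) + 190·(-38) = 1.
One solution: (38, 1985).
General: u = 38 + 190t, v = 1985 - 87t.
u ≥ 0 ⇒ t ≥ 0; v ≥ 0 ⇒ t ≤ 22. So t ∈ [0, 22]: 23 solutions.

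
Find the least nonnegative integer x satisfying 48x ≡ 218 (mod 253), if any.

247

gcd(253, 48) = 1.
1 divides 218, so solutions exist.
By Bézout, 48×(58) + 253×(-11) = 1.
So 48×(58) ≡ 1 (mod 253); multiply by 218: x ≡ 12644 (mod 253).
Smallest nonnegative: x = 12644 mod 253 = 247.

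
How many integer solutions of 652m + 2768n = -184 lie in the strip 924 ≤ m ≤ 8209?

10

gcd(2768, 652):
  2768 = 4·652 + 160
  652 = 4·160 + 12
  160 = 13·12 + 4
  12 = 3·4
so gcd(2768, 652) = 4.
Back-substitute for Bézout coefficients:
  4 = 160 - 13·12
  ... = 652·(-225) + 2768·(53)
Scale by -46: particular solution (10350, -2438); reduce m mod 692: (662, -156).
General solution: m = 662 + 692t, n = -156 - 163t for integer t.
924 ≤ 662 + 692t ≤ 8209 gives t ∈ [1, 10], which is 10 values.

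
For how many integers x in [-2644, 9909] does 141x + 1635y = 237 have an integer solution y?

23

gcd(1635, 141) = 3  (1635 = 11*141 + 84, 141 = 1*84 + 57, 84 = 1*57 + 27, 57 = 2*27 + 3, 27 = 9*3).
Back-substituting, 141*(58) + 1635*(-5) = 3.
Scale by 79: particular solution (4582, -395); reduce x mod 545: (222, -19).
General solution: x = 222 + 545t, y = -19 - 47t for integer t.
-2644 ≤ 222 + 545t ≤ 9909 gives t ∈ [-5, 17], which is 23 values.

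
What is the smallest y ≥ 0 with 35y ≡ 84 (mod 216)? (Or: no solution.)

gcd(216, 35):
  216 = 6*35 + 6
  35 = 5*6 + 5
  6 = 1*5 + 1
  5 = 5*1
so gcd(216, 35) = 1.
1 divides 84, so solutions exist.
Back-substitute for Bézout coefficients:
  1 = 6 - 1*5
  ... = 35*(-37) + 216*(6)
So 35*(-37) ≡ 1 (mod 216); multiply by 84: y ≡ -3108 (mod 216).
Smallest nonnegative: y = -3108 mod 216 = 132.

132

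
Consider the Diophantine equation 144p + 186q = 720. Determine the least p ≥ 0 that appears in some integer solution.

gcd(186, 144):
  186 = 1×144 + 42
  144 = 3×42 + 18
  42 = 2×18 + 6
  18 = 3×6
so gcd(186, 144) = 6.
6 divides 720, so solutions exist.
Back-substitute for Bézout coefficients:
  6 = 42 - 2×18
  ... = 144×(-9) + 186×(7)
Scale by 720/6 = 120: (p₀, q₀) = (-1080, 840).
General solution: p = -1080 + 31t, q = 840 - 24t for integer t.
p ≥ 0: smallest is -1080 mod 31 = 5 (at t = 35), with q = 0.

5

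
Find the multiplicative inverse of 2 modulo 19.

10

gcd(19, 2) = 1  (19 = 9·2 + 1, 2 = 2·1).
Back-substituting, 2·(-9) + 19·(1) = 1.
So 2·-9 ≡ 1 (mod 19), and -9 mod 19 = 10.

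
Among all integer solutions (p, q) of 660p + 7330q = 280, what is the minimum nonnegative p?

gcd(7330, 660) = 10  (7330 = 11·660 + 70, 660 = 9·70 + 30, 70 = 2·30 + 10, 30 = 3·10).
10 divides 280, so solutions exist.
Back-substituting, 660·(-211) + 7330·(19) = 10.
Scale by 280/10 = 28: (p₀, q₀) = (-5908, 532).
General solution: p = -5908 + 733t, q = 532 - 66t for integer t.
p ≥ 0: smallest is -5908 mod 733 = 689 (at t = 9), with q = -62.

689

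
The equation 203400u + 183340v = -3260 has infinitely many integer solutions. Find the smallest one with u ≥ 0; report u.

9112

gcd(203400, 183340) = 20  (203400 = 1*183340 + 20060, 183340 = 9*20060 + 2800, 20060 = 7*2800 + 460, 2800 = 6*460 + 40, 460 = 11*40 + 20, 40 = 2*20).
20 divides -3260, so solutions exist.
Back-substituting, 203400*(4387) + 183340*(-4867) = 20.
Scale by -3260/20 = -163: (u₀, v₀) = (-715081, 793321).
General solution: u = -715081 + 9167t, v = 793321 - 10170t for integer t.
u ≥ 0: smallest is -715081 mod 9167 = 9112 (at t = 79), with v = -10109.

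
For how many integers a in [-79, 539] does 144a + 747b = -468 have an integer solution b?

7

gcd(747, 144) = 9  (747 = 5·144 + 27, 144 = 5·27 + 9, 27 = 3·9).
Back-substituting, 144·(26) + 747·(-5) = 9.
Scale by -52: particular solution (-1352, 260); reduce a mod 83: (59, -12).
General solution: a = 59 + 83t, b = -12 - 16t for integer t.
-79 ≤ 59 + 83t ≤ 539 gives t ∈ [-1, 5], which is 7 values.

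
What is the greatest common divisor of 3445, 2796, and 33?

1

gcd(3445, 2796) = 1  (3445 = 1·2796 + 649, 2796 = 4·649 + 200, 649 = 3·200 + 49, 200 = 4·49 + 4, 49 = 12·4 + 1, 4 = 4·1).
gcd(1, 33) = 1.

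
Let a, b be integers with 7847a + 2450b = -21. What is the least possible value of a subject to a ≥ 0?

207

gcd(7847, 2450):
  7847 = 3*2450 + 497
  2450 = 4*497 + 462
  497 = 1*462 + 35
  462 = 13*35 + 7
  35 = 5*7
so gcd(7847, 2450) = 7.
7 divides -21, so solutions exist.
Back-substitute for Bézout coefficients:
  7 = 462 - 13*35
  ... = 7847*(-69) + 2450*(221)
Scale by -21/7 = -3: (a₀, b₀) = (207, -663).
General solution: a = 207 + 350t, b = -663 - 1121t for integer t.
a ≥ 0: smallest is 207 mod 350 = 207 (at t = 0), with b = -663.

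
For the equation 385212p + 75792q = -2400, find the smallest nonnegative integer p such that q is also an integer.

gcd(385212, 75792) = 12  (385212 = 5*75792 + 6252, 75792 = 12*6252 + 768, 6252 = 8*768 + 108, 768 = 7*108 + 12, 108 = 9*12).
12 divides -2400, so solutions exist.
Back-substituting, 385212*(-691) + 75792*(3512) = 12.
Scale by -2400/12 = -200: (p₀, q₀) = (138200, -702400).
General solution: p = 138200 + 6316t, q = -702400 - 32101t for integer t.
p ≥ 0: smallest is 138200 mod 6316 = 5564 (at t = -21), with q = -28279.

5564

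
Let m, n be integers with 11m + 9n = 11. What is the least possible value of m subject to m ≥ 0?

gcd(11, 9):
  11 = 1×9 + 2
  9 = 4×2 + 1
  2 = 2×1
so gcd(11, 9) = 1.
1 divides 11, so solutions exist.
Back-substitute for Bézout coefficients:
  1 = 9 - 4×2
  ... = 11×(-4) + 9×(5)
Scale by 11/1 = 11: (m₀, n₀) = (-44, 55).
General solution: m = -44 + 9t, n = 55 - 11t for integer t.
m ≥ 0: smallest is -44 mod 9 = 1 (at t = 5), with n = 0.

1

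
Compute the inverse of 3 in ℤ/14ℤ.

5

gcd(14, 3) = 1  (14 = 4×3 + 2, 3 = 1×2 + 1, 2 = 2×1).
Back-substituting, 3×(5) + 14×(-1) = 1.
So 3×5 ≡ 1 (mod 14), and 5 mod 14 = 5.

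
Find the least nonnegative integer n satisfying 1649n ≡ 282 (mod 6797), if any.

1719

gcd(6797, 1649):
  6797 = 4*1649 + 201
  1649 = 8*201 + 41
  201 = 4*41 + 37
  41 = 1*37 + 4
  37 = 9*4 + 1
  4 = 4*1
so gcd(6797, 1649) = 1.
1 divides 282, so solutions exist.
Back-substitute for Bézout coefficients:
  1 = 37 - 9*4
  ... = 1649*(-1657) + 6797*(402)
So 1649*(-1657) ≡ 1 (mod 6797); multiply by 282: n ≡ -467274 (mod 6797).
Smallest nonnegative: n = -467274 mod 6797 = 1719.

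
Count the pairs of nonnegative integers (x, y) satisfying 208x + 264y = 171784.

gcd(264, 208) = 8.
By Bézout, 208*(14) + 264*(-11) = 8.
One solution: (25, 631).
General: x = 25 + 33t, y = 631 - 26t.
x ≥ 0 ⇒ t ≥ 0; y ≥ 0 ⇒ t ≤ 24. So t ∈ [0, 24]: 25 solutions.

25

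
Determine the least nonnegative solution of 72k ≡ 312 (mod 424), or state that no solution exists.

gcd(424, 72) = 8  (424 = 5*72 + 64, 72 = 1*64 + 8, 64 = 8*8).
8 divides 312, so solutions exist.
Back-substituting, 72*(6) + 424*(-1) = 8.
So 72*(6) ≡ 8 (mod 424); multiply by 39: k ≡ 234 (mod 53).
Smallest nonnegative: k = 234 mod 53 = 22.

22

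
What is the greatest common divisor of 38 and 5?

gcd(38, 5) = 1  (38 = 7·5 + 3, 5 = 1·3 + 2, 3 = 1·2 + 1, 2 = 2·1).

1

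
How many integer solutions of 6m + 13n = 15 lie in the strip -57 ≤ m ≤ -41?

2

gcd(13, 6) = 1  (13 = 2·6 + 1, 6 = 6·1).
Back-substituting, 6·(-2) + 13·(1) = 1.
Scale by 15: particular solution (-30, 15); reduce m mod 13: (9, -3).
General solution: m = 9 + 13t, n = -3 - 6t for integer t.
-57 ≤ 9 + 13t ≤ -41 gives t ∈ [-5, -4], which is 2 values.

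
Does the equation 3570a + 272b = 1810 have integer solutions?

gcd(3570, 272) = 34  (3570 = 13·272 + 34, 272 = 8·34).
34 does not divide 1810 (remainder 8), so no integer solutions.

no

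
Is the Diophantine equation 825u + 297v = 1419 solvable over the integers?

yes

gcd(825, 297) = 33  (825 = 2×297 + 231, 297 = 1×231 + 66, 231 = 3×66 + 33, 66 = 2×33).
33 divides 1419, so integer solutions exist.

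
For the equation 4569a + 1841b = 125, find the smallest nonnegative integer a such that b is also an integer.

gcd(4569, 1841) = 1  (4569 = 2*1841 + 887, 1841 = 2*887 + 67, 887 = 13*67 + 16, 67 = 4*16 + 3, 16 = 5*3 + 1, 3 = 3*1).
1 divides 125, so solutions exist.
Back-substituting, 4569*(577) + 1841*(-1432) = 1.
Scale by 125/1 = 125: (a₀, b₀) = (72125, -179000).
General solution: a = 72125 + 1841t, b = -179000 - 4569t for integer t.
a ≥ 0: smallest is 72125 mod 1841 = 326 (at t = -39), with b = -809.

326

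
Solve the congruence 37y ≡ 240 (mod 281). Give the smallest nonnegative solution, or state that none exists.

gcd(281, 37) = 1  (281 = 7×37 + 22, 37 = 1×22 + 15, 22 = 1×15 + 7, 15 = 2×7 + 1, 7 = 7×1).
1 divides 240, so solutions exist.
Back-substituting, 37×(38) + 281×(-5) = 1.
So 37×(38) ≡ 1 (mod 281); multiply by 240: y ≡ 9120 (mod 281).
Smallest nonnegative: y = 9120 mod 281 = 128.

128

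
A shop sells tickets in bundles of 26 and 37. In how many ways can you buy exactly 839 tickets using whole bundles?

Need nonnegative integers with 26j + 37k = 839.
gcd(26, 37) = 1, and 26·(10) + 37·(-7) = 1.
So (j₀, k₀) = (8390, -5873); general j = 8390 + 37t, k = -5873 - 26t.
j ≥ 0 ⇒ t ≥ -226; k ≥ 0 ⇒ t ≤ -226. That's 1 value of t.

1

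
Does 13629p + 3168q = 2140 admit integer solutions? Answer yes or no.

no

gcd(13629, 3168) = 33  (13629 = 4*3168 + 957, 3168 = 3*957 + 297, 957 = 3*297 + 66, 297 = 4*66 + 33, 66 = 2*33).
33 does not divide 2140 (remainder 28), so no integer solutions.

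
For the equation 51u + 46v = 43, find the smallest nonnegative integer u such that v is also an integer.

gcd(51, 46) = 1  (51 = 1×46 + 5, 46 = 9×5 + 1, 5 = 5×1).
1 divides 43, so solutions exist.
Back-substituting, 51×(-9) + 46×(10) = 1.
Scale by 43/1 = 43: (u₀, v₀) = (-387, 430).
General solution: u = -387 + 46t, v = 430 - 51t for integer t.
u ≥ 0: smallest is -387 mod 46 = 27 (at t = 9), with v = -29.

27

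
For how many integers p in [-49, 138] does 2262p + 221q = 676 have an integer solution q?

11

gcd(2262, 221):
  2262 = 10·221 + 52
  221 = 4·52 + 13
  52 = 4·13
so gcd(2262, 221) = 13.
Back-substitute for Bézout coefficients:
  13 = 221 - 4·52
  ... = 2262·(-4) + 221·(41)
Scale by 52: particular solution (-208, 2132); reduce p mod 17: (13, -130).
General solution: p = 13 + 17t, q = -130 - 174t for integer t.
-49 ≤ 13 + 17t ≤ 138 gives t ∈ [-3, 7], which is 11 values.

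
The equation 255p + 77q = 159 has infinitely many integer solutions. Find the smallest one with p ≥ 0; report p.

gcd(255, 77) = 1.
1 divides 159, so solutions exist.
By Bézout, 255·(-16) + 77·(53) = 1.
Scale by 159/1 = 159: (p₀, q₀) = (-2544, 8427).
General solution: p = -2544 + 77t, q = 8427 - 255t for integer t.
p ≥ 0: smallest is -2544 mod 77 = 74 (at t = 34), with q = -243.

74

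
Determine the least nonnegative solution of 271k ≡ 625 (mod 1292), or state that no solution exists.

1075

gcd(1292, 271) = 1.
1 divides 625, so solutions exist.
By Bézout, 271·(-205) + 1292·(43) = 1.
So 271·(-205) ≡ 1 (mod 1292); multiply by 625: k ≡ -128125 (mod 1292).
Smallest nonnegative: k = -128125 mod 1292 = 1075.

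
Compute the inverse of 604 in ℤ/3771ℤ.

1180

gcd(3771, 604) = 1  (3771 = 6×604 + 147, 604 = 4×147 + 16, 147 = 9×16 + 3, 16 = 5×3 + 1, 3 = 3×1).
Back-substituting, 604×(1180) + 3771×(-189) = 1.
So 604×1180 ≡ 1 (mod 3771), and 1180 mod 3771 = 1180.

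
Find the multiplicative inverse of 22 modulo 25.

gcd(25, 22):
  25 = 1×22 + 3
  22 = 7×3 + 1
  3 = 3×1
so gcd(25, 22) = 1.
Back-substitute for Bézout coefficients:
  1 = 22 - 7×3
  ... = 22×(8) + 25×(-7)
So 22×8 ≡ 1 (mod 25), and 8 mod 25 = 8.

8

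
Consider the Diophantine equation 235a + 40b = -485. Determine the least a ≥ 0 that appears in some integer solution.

1

gcd(235, 40):
  235 = 5*40 + 35
  40 = 1*35 + 5
  35 = 7*5
so gcd(235, 40) = 5.
5 divides -485, so solutions exist.
Back-substitute for Bézout coefficients:
  5 = 40 - 1*35
  ... = 235*(-1) + 40*(6)
Scale by -485/5 = -97: (a₀, b₀) = (97, -582).
General solution: a = 97 + 8t, b = -582 - 47t for integer t.
a ≥ 0: smallest is 97 mod 8 = 1 (at t = -12), with b = -18.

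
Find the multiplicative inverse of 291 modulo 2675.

2436

gcd(2675, 291):
  2675 = 9·291 + 56
  291 = 5·56 + 11
  56 = 5·11 + 1
  11 = 11·1
so gcd(2675, 291) = 1.
Back-substitute for Bézout coefficients:
  1 = 56 - 5·11
  ... = 291·(-239) + 2675·(26)
So 291·-239 ≡ 1 (mod 2675), and -239 mod 2675 = 2436.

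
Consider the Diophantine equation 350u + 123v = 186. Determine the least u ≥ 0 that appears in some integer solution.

gcd(350, 123) = 1  (350 = 2*123 + 104, 123 = 1*104 + 19, 104 = 5*19 + 9, 19 = 2*9 + 1, 9 = 9*1).
1 divides 186, so solutions exist.
Back-substituting, 350*(-13) + 123*(37) = 1.
Scale by 186/1 = 186: (u₀, v₀) = (-2418, 6882).
General solution: u = -2418 + 123t, v = 6882 - 350t for integer t.
u ≥ 0: smallest is -2418 mod 123 = 42 (at t = 20), with v = -118.

42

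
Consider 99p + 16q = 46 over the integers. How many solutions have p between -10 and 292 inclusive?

gcd(99, 16) = 1  (99 = 6×16 + 3, 16 = 5×3 + 1, 3 = 3×1).
Back-substituting, 99×(-5) + 16×(31) = 1.
Scale by 46: particular solution (-230, 1426); reduce p mod 16: (10, -59).
General solution: p = 10 + 16t, q = -59 - 99t for integer t.
-10 ≤ 10 + 16t ≤ 292 gives t ∈ [-1, 17], which is 19 values.

19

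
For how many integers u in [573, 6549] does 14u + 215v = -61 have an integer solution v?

gcd(215, 14) = 1.
By Bézout, 14·(-46) + 215·(3) = 1.
Particular solution: (11, -1).
General solution: u = 11 + 215t, v = -1 - 14t for integer t.
573 ≤ 11 + 215t ≤ 6549 gives t ∈ [3, 30], which is 28 values.

28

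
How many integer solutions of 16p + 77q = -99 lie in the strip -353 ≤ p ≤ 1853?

29

gcd(77, 16):
  77 = 4·16 + 13
  16 = 1·13 + 3
  13 = 4·3 + 1
  3 = 3·1
so gcd(77, 16) = 1.
Back-substitute for Bézout coefficients:
  1 = 13 - 4·3
  ... = 16·(-24) + 77·(5)
Scale by -99: particular solution (2376, -495); reduce p mod 77: (66, -15).
General solution: p = 66 + 77t, q = -15 - 16t for integer t.
-353 ≤ 66 + 77t ≤ 1853 gives t ∈ [-5, 23], which is 29 values.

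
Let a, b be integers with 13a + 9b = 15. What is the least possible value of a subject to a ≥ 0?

6

gcd(13, 9) = 1.
1 divides 15, so solutions exist.
By Bézout, 13*(-2) + 9*(3) = 1.
Scale by 15/1 = 15: (a₀, b₀) = (-30, 45).
General solution: a = -30 + 9t, b = 45 - 13t for integer t.
a ≥ 0: smallest is -30 mod 9 = 6 (at t = 4), with b = -7.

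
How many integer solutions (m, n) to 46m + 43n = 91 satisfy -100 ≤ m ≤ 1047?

26

gcd(46, 43) = 1  (46 = 1*43 + 3, 43 = 14*3 + 1, 3 = 3*1).
Back-substituting, 46*(-14) + 43*(15) = 1.
Scale by 91: particular solution (-1274, 1365); reduce m mod 43: (16, -15).
General solution: m = 16 + 43t, n = -15 - 46t for integer t.
-100 ≤ 16 + 43t ≤ 1047 gives t ∈ [-2, 23], which is 26 values.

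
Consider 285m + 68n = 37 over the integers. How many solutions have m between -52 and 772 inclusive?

gcd(285, 68) = 1  (285 = 4*68 + 13, 68 = 5*13 + 3, 13 = 4*3 + 1, 3 = 3*1).
Back-substituting, 285*(21) + 68*(-88) = 1.
Scale by 37: particular solution (777, -3256); reduce m mod 68: (29, -121).
General solution: m = 29 + 68t, n = -121 - 285t for integer t.
-52 ≤ 29 + 68t ≤ 772 gives t ∈ [-1, 10], which is 12 values.

12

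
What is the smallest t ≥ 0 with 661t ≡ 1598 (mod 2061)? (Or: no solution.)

467

gcd(2061, 661) = 1  (2061 = 3×661 + 78, 661 = 8×78 + 37, 78 = 2×37 + 4, 37 = 9×4 + 1, 4 = 4×1).
1 divides 1598, so solutions exist.
Back-substituting, 661×(502) + 2061×(-161) = 1.
So 661×(502) ≡ 1 (mod 2061); multiply by 1598: t ≡ 802196 (mod 2061).
Smallest nonnegative: t = 802196 mod 2061 = 467.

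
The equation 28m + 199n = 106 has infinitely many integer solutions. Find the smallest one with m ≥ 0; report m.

gcd(199, 28):
  199 = 7·28 + 3
  28 = 9·3 + 1
  3 = 3·1
so gcd(199, 28) = 1.
1 divides 106, so solutions exist.
Back-substitute for Bézout coefficients:
  1 = 28 - 9·3
  ... = 28·(64) + 199·(-9)
Scale by 106/1 = 106: (m₀, n₀) = (6784, -954).
General solution: m = 6784 + 199t, n = -954 - 28t for integer t.
m ≥ 0: smallest is 6784 mod 199 = 18 (at t = -34), with n = -2.

18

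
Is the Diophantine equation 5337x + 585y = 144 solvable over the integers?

yes

gcd(5337, 585) = 9  (5337 = 9×585 + 72, 585 = 8×72 + 9, 72 = 8×9).
9 divides 144, so integer solutions exist.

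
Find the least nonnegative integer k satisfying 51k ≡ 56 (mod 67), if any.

30

gcd(67, 51):
  67 = 1·51 + 16
  51 = 3·16 + 3
  16 = 5·3 + 1
  3 = 3·1
so gcd(67, 51) = 1.
1 divides 56, so solutions exist.
Back-substitute for Bézout coefficients:
  1 = 16 - 5·3
  ... = 51·(-21) + 67·(16)
So 51·(-21) ≡ 1 (mod 67); multiply by 56: k ≡ -1176 (mod 67).
Smallest nonnegative: k = -1176 mod 67 = 30.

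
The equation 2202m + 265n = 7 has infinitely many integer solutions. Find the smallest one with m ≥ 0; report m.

gcd(2202, 265) = 1  (2202 = 8×265 + 82, 265 = 3×82 + 19, 82 = 4×19 + 6, 19 = 3×6 + 1, 6 = 6×1).
1 divides 7, so solutions exist.
Back-substituting, 2202×(-42) + 265×(349) = 1.
Scale by 7/1 = 7: (m₀, n₀) = (-294, 2443).
General solution: m = -294 + 265t, n = 2443 - 2202t for integer t.
m ≥ 0: smallest is -294 mod 265 = 236 (at t = 2), with n = -1961.

236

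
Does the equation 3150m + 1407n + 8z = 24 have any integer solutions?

gcd(3150, 1407) = 21  (3150 = 2×1407 + 336, 1407 = 4×336 + 63, 336 = 5×63 + 21, 63 = 3×21).
gcd(21, 8) = 1.
1 divides 24, so integer solutions exist.

yes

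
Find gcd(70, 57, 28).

1

gcd(70, 57) = 1.
gcd(1, 28) = 1.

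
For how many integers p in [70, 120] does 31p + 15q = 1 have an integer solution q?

3

gcd(31, 15):
  31 = 2×15 + 1
  15 = 15×1
so gcd(31, 15) = 1.
Back-substitute for Bézout coefficients:
  1 = 31 - 2×15
  ... = 31×(1) + 15×(-2)
Scale by 1: particular solution (1, -2); reduce p mod 15: (1, -2).
General solution: p = 1 + 15t, q = -2 - 31t for integer t.
70 ≤ 1 + 15t ≤ 120 gives t ∈ [5, 7], which is 3 values.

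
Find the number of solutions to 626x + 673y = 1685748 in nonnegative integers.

4

gcd(673, 626) = 1.
By Bézout, 626×(315) + 673×(-293) = 1.
One solution: (160, 2356).
General: x = 160 + 673t, y = 2356 - 626t.
x ≥ 0 ⇒ t ≥ 0; y ≥ 0 ⇒ t ≤ 3. So t ∈ [0, 3]: 4 solutions.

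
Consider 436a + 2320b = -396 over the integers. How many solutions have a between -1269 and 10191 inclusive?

20

gcd(2320, 436) = 4  (2320 = 5×436 + 140, 436 = 3×140 + 16, 140 = 8×16 + 12, 16 = 1×12 + 4, 12 = 3×4).
Back-substituting, 436×(149) + 2320×(-28) = 4.
Scale by -99: particular solution (-14751, 2772); reduce a mod 580: (329, -62).
General solution: a = 329 + 580t, b = -62 - 109t for integer t.
-1269 ≤ 329 + 580t ≤ 10191 gives t ∈ [-2, 17], which is 20 values.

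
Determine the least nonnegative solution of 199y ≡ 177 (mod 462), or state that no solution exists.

gcd(462, 199) = 1  (462 = 2×199 + 64, 199 = 3×64 + 7, 64 = 9×7 + 1, 7 = 7×1).
1 divides 177, so solutions exist.
Back-substituting, 199×(-65) + 462×(28) = 1.
So 199×(-65) ≡ 1 (mod 462); multiply by 177: y ≡ -11505 (mod 462).
Smallest nonnegative: y = -11505 mod 462 = 45.

45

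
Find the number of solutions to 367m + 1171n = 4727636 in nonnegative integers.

gcd(1171, 367) = 1  (1171 = 3·367 + 70, 367 = 5·70 + 17, 70 = 4·17 + 2, 17 = 8·2 + 1, 2 = 2·1).
Back-substituting, 367·(552) + 1171·(-173) = 1.
Scale by 4727636: one solution is (2609655072, -817881028). Reduce m mod 1171: (773, 3795).
General: m = 773 + 1171t, n = 3795 - 367t.
m ≥ 0 ⇒ t ≥ 0; n ≥ 0 ⇒ t ≤ 10. So t ∈ [0, 10]: 11 solutions.

11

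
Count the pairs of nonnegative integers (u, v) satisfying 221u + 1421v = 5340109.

gcd(1421, 221) = 1.
By Bézout, 221×(688) + 1421×(-107) = 1.
One solution: (913, 3616).
General: u = 913 + 1421t, v = 3616 - 221t.
u ≥ 0 ⇒ t ≥ 0; v ≥ 0 ⇒ t ≤ 16. So t ∈ [0, 16]: 17 solutions.

17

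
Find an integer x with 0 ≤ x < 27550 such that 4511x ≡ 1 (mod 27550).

gcd(27550, 4511) = 1.
By Bézout, 4511·(-8709) + 27550·(1426) = 1.
So 4511·-8709 ≡ 1 (mod 27550), and -8709 mod 27550 = 18841.

18841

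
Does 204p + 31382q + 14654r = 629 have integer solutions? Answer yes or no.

no

gcd(31382, 204) = 34  (31382 = 153*204 + 170, 204 = 1*170 + 34, 170 = 5*34).
gcd(34, 14654) = 34.
34 does not divide 629 (remainder 17), so no integer solutions.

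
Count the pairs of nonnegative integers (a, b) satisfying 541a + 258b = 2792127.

20

gcd(541, 258) = 1  (541 = 2·258 + 25, 258 = 10·25 + 8, 25 = 3·8 + 1, 8 = 8·1).
Back-substituting, 541·(31) + 258·(-65) = 1.
Scale by 2792127: one solution is (86555937, -181488255). Reduce a mod 258: (33, 10753).
General: a = 33 + 258t, b = 10753 - 541t.
a ≥ 0 ⇒ t ≥ 0; b ≥ 0 ⇒ t ≤ 19. So t ∈ [0, 19]: 20 solutions.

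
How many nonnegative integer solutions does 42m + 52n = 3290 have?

gcd(52, 42):
  52 = 1·42 + 10
  42 = 4·10 + 2
  10 = 5·2
so gcd(52, 42) = 2.
Back-substitute for Bézout coefficients:
  2 = 42 - 4·10
  ... = 42·(5) + 52·(-4)
Scale by 1645: one solution is (8225, -6580). Reduce m mod 26: (9, 56).
General: m = 9 + 26t, n = 56 - 21t.
m ≥ 0 ⇒ t ≥ 0; n ≥ 0 ⇒ t ≤ 2. So t ∈ [0, 2]: 3 solutions.

3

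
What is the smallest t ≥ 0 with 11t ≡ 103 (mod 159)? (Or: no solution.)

125

gcd(159, 11) = 1.
1 divides 103, so solutions exist.
By Bézout, 11·(29) + 159·(-2) = 1.
So 11·(29) ≡ 1 (mod 159); multiply by 103: t ≡ 2987 (mod 159).
Smallest nonnegative: t = 2987 mod 159 = 125.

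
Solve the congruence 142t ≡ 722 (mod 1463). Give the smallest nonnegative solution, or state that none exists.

gcd(1463, 142) = 1  (1463 = 10*142 + 43, 142 = 3*43 + 13, 43 = 3*13 + 4, 13 = 3*4 + 1, 4 = 4*1).
1 divides 722, so solutions exist.
Back-substituting, 142*(340) + 1463*(-33) = 1.
So 142*(340) ≡ 1 (mod 1463); multiply by 722: t ≡ 245480 (mod 1463).
Smallest nonnegative: t = 245480 mod 1463 = 1159.

1159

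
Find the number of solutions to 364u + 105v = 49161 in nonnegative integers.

gcd(364, 105) = 7  (364 = 3×105 + 49, 105 = 2×49 + 7, 49 = 7×7).
Back-substituting, 364×(-2) + 105×(7) = 7.
Scale by 7023: one solution is (-14046, 49161). Reduce u mod 15: (9, 437).
General: u = 9 + 15t, v = 437 - 52t.
u ≥ 0 ⇒ t ≥ 0; v ≥ 0 ⇒ t ≤ 8. So t ∈ [0, 8]: 9 solutions.

9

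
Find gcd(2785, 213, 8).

gcd(2785, 213) = 1.
gcd(1, 8) = 1.

1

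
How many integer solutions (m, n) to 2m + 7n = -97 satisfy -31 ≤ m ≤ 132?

24

gcd(7, 2) = 1.
By Bézout, 2×(-3) + 7×(1) = 1.
Particular solution: (4, -15).
General solution: m = 4 + 7t, n = -15 - 2t for integer t.
-31 ≤ 4 + 7t ≤ 132 gives t ∈ [-5, 18], which is 24 values.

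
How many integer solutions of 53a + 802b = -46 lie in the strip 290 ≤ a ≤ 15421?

19

gcd(802, 53):
  802 = 15*53 + 7
  53 = 7*7 + 4
  7 = 1*4 + 3
  4 = 1*3 + 1
  3 = 3*1
so gcd(802, 53) = 1.
Back-substitute for Bézout coefficients:
  1 = 4 - 1*3
  ... = 53*(227) + 802*(-15)
Scale by -46: particular solution (-10442, 690); reduce a mod 802: (786, -52).
General solution: a = 786 + 802t, b = -52 - 53t for integer t.
290 ≤ 786 + 802t ≤ 15421 gives t ∈ [0, 18], which is 19 values.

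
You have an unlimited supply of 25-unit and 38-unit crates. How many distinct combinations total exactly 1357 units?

1

Need nonnegative integers with 25j + 38k = 1357.
gcd(25, 38) = 1, and 25·(-3) + 38·(2) = 1.
So (j₀, k₀) = (-4071, 2714); general j = -4071 + 38t, k = 2714 - 25t.
j ≥ 0 ⇒ t ≥ 108; k ≥ 0 ⇒ t ≤ 108. That's 1 value of t.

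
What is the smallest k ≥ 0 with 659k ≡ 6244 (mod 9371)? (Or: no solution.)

2370

gcd(9371, 659) = 1  (9371 = 14·659 + 145, 659 = 4·145 + 79, 145 = 1·79 + 66, 79 = 1·66 + 13, 66 = 5·13 + 1, 13 = 13·1).
1 divides 6244, so solutions exist.
Back-substituting, 659·(-711) + 9371·(50) = 1.
So 659·(-711) ≡ 1 (mod 9371); multiply by 6244: k ≡ -4439484 (mod 9371).
Smallest nonnegative: k = -4439484 mod 9371 = 2370.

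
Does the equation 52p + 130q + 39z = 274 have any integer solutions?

gcd(130, 52) = 26  (130 = 2×52 + 26, 52 = 2×26).
gcd(26, 39) = 13.
13 does not divide 274 (remainder 1), so no integer solutions.

no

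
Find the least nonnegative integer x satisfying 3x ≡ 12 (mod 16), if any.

4

gcd(16, 3):
  16 = 5×3 + 1
  3 = 3×1
so gcd(16, 3) = 1.
1 divides 12, so solutions exist.
Back-substitute for Bézout coefficients:
  1 = 16 - 5×3
  ... = 3×(-5) + 16×(1)
So 3×(-5) ≡ 1 (mod 16); multiply by 12: x ≡ -60 (mod 16).
Smallest nonnegative: x = -60 mod 16 = 4.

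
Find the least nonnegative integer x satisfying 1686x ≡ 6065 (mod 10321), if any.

gcd(10321, 1686) = 1  (10321 = 6·1686 + 205, 1686 = 8·205 + 46, 205 = 4·46 + 21, 46 = 2·21 + 4, 21 = 5·4 + 1, 4 = 4·1).
1 divides 6065, so solutions exist.
Back-substituting, 1686·(-2467) + 10321·(403) = 1.
So 1686·(-2467) ≡ 1 (mod 10321); multiply by 6065: x ≡ -14962355 (mod 10321).
Smallest nonnegative: x = -14962355 mod 10321 = 3095.

3095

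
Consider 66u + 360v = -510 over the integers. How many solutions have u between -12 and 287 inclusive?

gcd(360, 66):
  360 = 5*66 + 30
  66 = 2*30 + 6
  30 = 5*6
so gcd(360, 66) = 6.
Back-substitute for Bézout coefficients:
  6 = 66 - 2*30
  ... = 66*(11) + 360*(-2)
Scale by -85: particular solution (-935, 170); reduce u mod 60: (25, -6).
General solution: u = 25 + 60t, v = -6 - 11t for integer t.
-12 ≤ 25 + 60t ≤ 287 gives t ∈ [0, 4], which is 5 values.

5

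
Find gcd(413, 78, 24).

gcd(413, 78) = 1  (413 = 5·78 + 23, 78 = 3·23 + 9, 23 = 2·9 + 5, 9 = 1·5 + 4, 5 = 1·4 + 1, 4 = 4·1).
gcd(1, 24) = 1.

1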